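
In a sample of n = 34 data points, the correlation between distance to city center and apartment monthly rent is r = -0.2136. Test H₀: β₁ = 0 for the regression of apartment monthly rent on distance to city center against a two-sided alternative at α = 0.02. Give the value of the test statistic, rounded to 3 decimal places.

t = -1.237

t = r·√(n − 2)/√(1 − r²) = -0.2136·√32/√0.954375 = -1.237.
df = n − 2 = 32.
Two-sided p ≈ 0.2251, which is ≥ 0.02, so fail to reject H₀.
The data do not give significant evidence of a linear association between distance to city center and apartment monthly rent.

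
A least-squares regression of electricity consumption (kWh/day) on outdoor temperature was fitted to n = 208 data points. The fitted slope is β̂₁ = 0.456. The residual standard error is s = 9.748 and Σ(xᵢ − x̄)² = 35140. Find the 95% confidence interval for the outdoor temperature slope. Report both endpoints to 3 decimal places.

(0.353, 0.559)

SE(β̂₁) = s/√Sₓₓ = 9.748/√35140 = 0.0520014.
df = n − 2 = 206.
t* = t_{0.025, 206} = 1.971547.
Margin = t* × SE = 1.971547 × 0.0520014 = 0.10252.
CI: 0.456 ± 0.10252 → (0.353, 0.559).
With 95% confidence, each one-unit increase in outdoor temperature is associated with a change of between 0.353 and 0.559 kWh/day in electricity consumption.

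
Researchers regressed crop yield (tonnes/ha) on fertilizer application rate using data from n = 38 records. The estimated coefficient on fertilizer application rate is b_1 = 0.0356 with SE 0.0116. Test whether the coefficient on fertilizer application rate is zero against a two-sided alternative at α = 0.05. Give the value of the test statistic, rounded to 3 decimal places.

H₀: β₁ = 0 vs H₁: β₁ ≠ 0.
t = (b_1 − β₁⁰)/SE = 0.0356 / 0.0116 = 3.069.
df = n − 2 = 38 − 2 = 36.
Two-sided p ≈ 0.0041, which is < 0.05, so reject H₀.
There is evidence that fertilizer application rate is associated with crop yield.

t = 3.069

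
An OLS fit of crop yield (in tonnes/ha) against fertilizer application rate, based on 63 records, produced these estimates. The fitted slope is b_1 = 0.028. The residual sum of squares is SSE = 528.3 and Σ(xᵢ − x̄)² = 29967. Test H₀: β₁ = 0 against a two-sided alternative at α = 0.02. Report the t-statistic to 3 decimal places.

t = 1.647

MSE = SSE/(n − 2) = 528.3/61 = 8.66066.
SE(b_1) = √(MSE/Sₓₓ) = √(8.66066/29967) = 0.0170002.
t = 0.028 / 0.0170002 = 1.647.
df = n − 2 = 61.
Two-sided p ≈ 0.1047, which is ≥ 0.02, so fail to reject H₀.
The data do not give significant evidence of an association between fertilizer application rate and crop yield.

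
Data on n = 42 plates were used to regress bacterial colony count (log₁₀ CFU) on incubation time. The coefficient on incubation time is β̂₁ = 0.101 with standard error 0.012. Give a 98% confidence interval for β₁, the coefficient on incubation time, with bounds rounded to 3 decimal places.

(0.072, 0.130)

df = n − 2 = 42 − 2 = 40.
t* = t_{0.01, 40} = 2.423257.
Margin = t* × SE = 2.423257 × 0.012 = 0.02908.
CI: 0.101 ± 0.02908 → (0.072, 0.130).
With 98% confidence, each one-unit increase in incubation time is associated with a change of between 0.072 and 0.130 log₁₀ CFU in bacterial colony count.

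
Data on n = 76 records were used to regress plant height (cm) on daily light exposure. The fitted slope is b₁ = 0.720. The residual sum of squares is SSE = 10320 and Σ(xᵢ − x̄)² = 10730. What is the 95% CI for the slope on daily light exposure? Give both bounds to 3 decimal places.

MSE = SSE/(n − 2) = 10320/74 = 139.459.
SE(b₁) = √(MSE/Sₓₓ) = √(139.459/10730) = 0.114005.
df = n − 2 = 74.
t* = t_{0.025, 74} = 1.992543.
Margin = t* × SE = 1.992543 × 0.114005 = 0.22716.
CI: 0.720 ± 0.22716 → (0.493, 0.947).
With 95% confidence, each one-unit increase in daily light exposure is associated with a change of between 0.493 and 0.947 cm in plant height.

(0.493, 0.947)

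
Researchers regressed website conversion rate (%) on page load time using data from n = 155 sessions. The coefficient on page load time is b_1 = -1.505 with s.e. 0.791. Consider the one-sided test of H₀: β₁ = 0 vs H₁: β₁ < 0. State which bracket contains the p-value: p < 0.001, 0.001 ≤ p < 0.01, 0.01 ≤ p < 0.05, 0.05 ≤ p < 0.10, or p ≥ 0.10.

0.01 ≤ p < 0.05

t = -1.505 / 0.791 = -1.903.
df = n − 2 = 155 − 2 = 153.
One-sided p = P(T_{153} < t) ≈ 0.0295.
So 0.01 ≤ p < 0.05.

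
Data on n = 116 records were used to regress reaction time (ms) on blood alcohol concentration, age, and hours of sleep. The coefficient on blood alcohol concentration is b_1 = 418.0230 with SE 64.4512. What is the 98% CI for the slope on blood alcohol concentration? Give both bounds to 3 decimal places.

df = n − k − 1 = 116 − 3 − 1 = 112.
t* = t_{0.01, 112} = 2.360104.
Margin = t* × SE = 2.360104 × 64.4512 = 152.11153.
CI: 418.0230 ± 152.11153 → (265.911, 570.135).
With 98% confidence, each one-unit increase in blood alcohol concentration is associated with a change of between 265.911 and 570.135 ms in reaction time, holding the other predictors fixed.

(265.911, 570.135)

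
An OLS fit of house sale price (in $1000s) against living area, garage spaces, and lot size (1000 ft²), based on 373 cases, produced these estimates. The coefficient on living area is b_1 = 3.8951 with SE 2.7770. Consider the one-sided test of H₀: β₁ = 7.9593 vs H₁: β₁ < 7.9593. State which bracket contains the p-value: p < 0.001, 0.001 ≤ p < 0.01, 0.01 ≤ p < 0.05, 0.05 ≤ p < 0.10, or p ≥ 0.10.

t = (3.8951 − 7.9593) / 2.7770 = -1.464.
df = n − k − 1 = 373 − 3 − 1 = 369.
One-sided p = P(T_{369} < t) ≈ 0.0721.
So 0.05 ≤ p < 0.10.

0.05 ≤ p < 0.10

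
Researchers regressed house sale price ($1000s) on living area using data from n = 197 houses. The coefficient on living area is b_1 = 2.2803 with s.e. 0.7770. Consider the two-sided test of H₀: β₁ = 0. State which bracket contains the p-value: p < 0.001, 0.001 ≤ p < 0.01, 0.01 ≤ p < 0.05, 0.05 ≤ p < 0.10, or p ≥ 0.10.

0.001 ≤ p < 0.01

t = 2.2803 / 0.7770 = 2.935.
df = n − 2 = 197 − 2 = 195.
Two-sided p = 2·P(T_{195} > |t|) ≈ 0.0037.
So 0.001 ≤ p < 0.01.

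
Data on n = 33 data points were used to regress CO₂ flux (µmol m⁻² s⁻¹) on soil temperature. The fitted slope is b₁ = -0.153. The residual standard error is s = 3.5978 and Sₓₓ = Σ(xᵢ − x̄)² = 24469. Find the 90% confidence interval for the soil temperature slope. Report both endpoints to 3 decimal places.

(-0.192, -0.114)

SE(b₁) = s/√Sₓₓ = 3.5978/√24469 = 0.0230001.
df = n − 2 = 31.
t* = t_{0.05, 31} = 1.695519.
Margin = t* × SE = 1.695519 × 0.0230001 = 0.03900.
CI: -0.153 ± 0.03900 → (-0.192, -0.114).
With 90% confidence, each one-unit increase in soil temperature is associated with a change of between -0.192 and -0.114 µmol m⁻² s⁻¹ in CO₂ flux.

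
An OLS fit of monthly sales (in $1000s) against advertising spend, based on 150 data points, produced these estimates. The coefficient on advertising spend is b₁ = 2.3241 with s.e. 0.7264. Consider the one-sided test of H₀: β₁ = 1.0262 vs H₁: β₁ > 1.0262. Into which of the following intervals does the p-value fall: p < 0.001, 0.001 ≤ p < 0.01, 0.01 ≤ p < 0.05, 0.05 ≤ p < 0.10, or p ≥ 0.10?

0.01 ≤ p < 0.05

t = (2.3241 − 1.0262) / 0.7264 = 1.787.
df = n − 2 = 150 − 2 = 148.
One-sided p = P(T_{148} > t) ≈ 0.0380.
So 0.01 ≤ p < 0.05.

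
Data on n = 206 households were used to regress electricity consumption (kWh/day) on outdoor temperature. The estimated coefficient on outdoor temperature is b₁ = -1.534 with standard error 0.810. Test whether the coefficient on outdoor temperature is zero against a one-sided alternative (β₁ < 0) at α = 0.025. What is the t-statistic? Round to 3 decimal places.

H₀: β₁ = 0 vs H₁: β₁ < 0.
t = (b₁ − β₁⁰)/SE = -1.534 / 0.810 = -1.894.
df = n − 2 = 206 − 2 = 204.
One-sided p ≈ 0.0298, which is ≥ 0.025, so fail to reject H₀.
The data do not give significant evidence that the true slope on outdoor temperature is negative.

t = -1.894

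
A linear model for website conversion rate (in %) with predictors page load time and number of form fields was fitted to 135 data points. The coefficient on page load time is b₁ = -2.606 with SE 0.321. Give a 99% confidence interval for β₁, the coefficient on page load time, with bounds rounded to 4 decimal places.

df = n − k − 1 = 135 − 2 − 1 = 132.
t* = t_{0.005, 132} = 2.613588.
Margin = t* × SE = 2.613588 × 0.321 = 0.838962.
CI: -2.606 ± 0.838962 → (-3.4450, -1.7670).
With 99% confidence, each one-unit increase in page load time is associated with a change of between -3.4450 and -1.7670 % in website conversion rate, holding the other predictors fixed.

(-3.4450, -1.7670)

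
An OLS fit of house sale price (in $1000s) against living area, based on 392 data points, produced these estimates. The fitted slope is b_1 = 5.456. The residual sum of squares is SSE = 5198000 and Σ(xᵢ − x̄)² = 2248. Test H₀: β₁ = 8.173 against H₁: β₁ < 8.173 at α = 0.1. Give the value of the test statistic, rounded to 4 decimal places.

MSE = SSE/(n − 2) = 5198000/390 = 13328.2.
SE(b_1) = √(MSE/Sₓₓ) = √(13328.2/2248) = 2.43494.
t = (5.456 − 8.173) / 2.43494 = -1.1158.
df = n − 2 = 390.
One-sided p ≈ 0.1326, which is ≥ 0.1, so fail to reject H₀.
The data do not give significant evidence that the true slope on living area is below 8.173 $1000s per unit.

t = -1.1158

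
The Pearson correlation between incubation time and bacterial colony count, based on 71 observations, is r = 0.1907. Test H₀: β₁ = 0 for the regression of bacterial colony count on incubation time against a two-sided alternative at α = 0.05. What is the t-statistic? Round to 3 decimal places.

t = r·√(n − 2)/√(1 − r²) = 0.1907·√69/√0.963634 = 1.614.
df = n − 2 = 69.
Two-sided p ≈ 0.1112, which is ≥ 0.05, so fail to reject H₀.
The data do not give significant evidence of a linear association between incubation time and bacterial colony count.

t = 1.614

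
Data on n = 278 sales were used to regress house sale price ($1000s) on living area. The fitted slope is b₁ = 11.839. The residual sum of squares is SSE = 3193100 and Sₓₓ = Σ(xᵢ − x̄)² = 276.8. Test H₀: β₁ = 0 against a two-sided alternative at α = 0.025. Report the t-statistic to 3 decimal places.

MSE = SSE/(n − 2) = 3193100/276 = 11569.2.
SE(b₁) = √(MSE/Sₓₓ) = √(11569.2/276.8) = 6.465.
t = 11.839 / 6.465 = 1.831.
df = n − 2 = 276.
Two-sided p ≈ 0.0681, which is ≥ 0.025, so fail to reject H₀.
The data do not give significant evidence of an association between living area and house sale price.

t = 1.831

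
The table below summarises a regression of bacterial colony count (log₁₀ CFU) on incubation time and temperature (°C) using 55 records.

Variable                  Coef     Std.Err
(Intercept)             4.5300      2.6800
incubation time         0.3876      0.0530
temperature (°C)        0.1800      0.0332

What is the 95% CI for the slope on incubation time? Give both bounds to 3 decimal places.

Read off: b = 0.3876, SE = 0.0530 for incubation time.
df = n − k − 1 = 55 − 2 − 1 = 52.
t* = t_{0.025, 52} = 2.006647.
Margin = t* × SE = 2.006647 × 0.0530 = 0.10635.
CI: 0.3876 ± 0.10635 → (0.281, 0.494).

(0.281, 0.494)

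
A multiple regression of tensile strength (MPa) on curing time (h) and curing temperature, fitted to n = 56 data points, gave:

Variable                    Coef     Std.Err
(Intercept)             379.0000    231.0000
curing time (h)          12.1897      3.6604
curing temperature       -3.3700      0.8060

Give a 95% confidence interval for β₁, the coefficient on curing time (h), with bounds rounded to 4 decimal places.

Read off: b = 12.1897, SE = 3.6604 for curing time (h).
df = n − k − 1 = 56 − 2 − 1 = 53.
t* = t_{0.025, 53} = 2.005746.
Margin = t* × SE = 2.005746 × 3.6604 = 7.341833.
CI: 12.1897 ± 7.341833 → (4.8479, 19.5315).

(4.8479, 19.5315)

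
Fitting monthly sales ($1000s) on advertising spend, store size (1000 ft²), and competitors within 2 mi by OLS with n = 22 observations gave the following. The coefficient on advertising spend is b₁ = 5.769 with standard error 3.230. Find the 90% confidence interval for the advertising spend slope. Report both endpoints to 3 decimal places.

df = n − k − 1 = 22 − 3 − 1 = 18.
t* = t_{0.05, 18} = 1.734064.
Margin = t* × SE = 1.734064 × 3.230 = 5.60103.
CI: 5.769 ± 5.60103 → (0.168, 11.370).
With 90% confidence, each one-unit increase in advertising spend is associated with a change of between 0.168 and 11.370 $1000s in monthly sales, holding the other predictors fixed.

(0.168, 11.370)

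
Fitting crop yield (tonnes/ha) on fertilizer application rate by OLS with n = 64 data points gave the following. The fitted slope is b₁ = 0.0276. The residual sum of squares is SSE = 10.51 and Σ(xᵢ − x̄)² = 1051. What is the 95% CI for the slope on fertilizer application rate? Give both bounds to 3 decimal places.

MSE = SSE/(n − 2) = 10.51/62 = 0.169516.
SE(b₁) = √(MSE/Sₓₓ) = √(0.169516/1051) = 0.0127.
df = n − 2 = 62.
t* = t_{0.025, 62} = 1.998972.
Margin = t* × SE = 1.998972 × 0.0127 = 0.02539.
CI: 0.0276 ± 0.02539 → (0.002, 0.053).
With 95% confidence, each one-unit increase in fertilizer application rate is associated with a change of between 0.002 and 0.053 tonnes/ha in crop yield.

(0.002, 0.053)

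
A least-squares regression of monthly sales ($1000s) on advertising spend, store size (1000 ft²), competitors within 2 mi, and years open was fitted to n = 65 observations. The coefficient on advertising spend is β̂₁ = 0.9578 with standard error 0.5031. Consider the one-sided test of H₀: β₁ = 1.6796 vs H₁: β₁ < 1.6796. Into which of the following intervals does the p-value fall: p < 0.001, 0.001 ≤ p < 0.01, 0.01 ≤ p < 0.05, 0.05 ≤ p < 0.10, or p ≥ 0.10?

0.05 ≤ p < 0.10

t = (0.9578 − 1.6796) / 0.5031 = -1.435.
df = n − k − 1 = 65 − 4 − 1 = 60.
One-sided p = P(T_{60} < t) ≈ 0.0783.
So 0.05 ≤ p < 0.10.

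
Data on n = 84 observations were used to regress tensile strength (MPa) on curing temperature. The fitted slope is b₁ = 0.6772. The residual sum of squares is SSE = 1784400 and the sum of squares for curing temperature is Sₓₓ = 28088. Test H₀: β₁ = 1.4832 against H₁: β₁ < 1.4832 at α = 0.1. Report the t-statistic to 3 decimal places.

MSE = SSE/(n − 2) = 1784400/82 = 21761.
SE(b₁) = √(MSE/Sₓₓ) = √(21761/28088) = 0.880195.
t = (0.6772 − 1.4832) / 0.880195 = -0.916.
df = n − 2 = 82.
One-sided p ≈ 0.1813, which is ≥ 0.1, so fail to reject H₀.
The data do not give significant evidence that the true slope on curing temperature is below 1.4832 MPa per unit.

t = -0.916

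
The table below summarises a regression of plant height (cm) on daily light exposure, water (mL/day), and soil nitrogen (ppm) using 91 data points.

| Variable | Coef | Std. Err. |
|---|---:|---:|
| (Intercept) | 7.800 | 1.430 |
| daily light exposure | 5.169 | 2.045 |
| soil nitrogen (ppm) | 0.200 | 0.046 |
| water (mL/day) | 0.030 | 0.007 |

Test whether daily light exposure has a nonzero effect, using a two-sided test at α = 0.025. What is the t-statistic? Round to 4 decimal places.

t = 2.5276

Read off: b = 5.169, SE = 2.045 for daily light exposure.
H₀: β₁ = 0 vs H₁: β₁ ≠ 0.
t = 5.169 / 2.045 = 2.5276.
df = n − k − 1 = 91 − 3 − 1 = 87.
Two-sided p ≈ 0.0133, which is < 0.025, so reject H₀.
There is evidence that daily light exposure is associated with plant height, holding the other predictors fixed.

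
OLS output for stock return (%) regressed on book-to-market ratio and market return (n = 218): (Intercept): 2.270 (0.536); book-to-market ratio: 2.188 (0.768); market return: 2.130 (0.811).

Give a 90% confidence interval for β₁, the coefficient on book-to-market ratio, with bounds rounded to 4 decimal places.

(0.9193, 3.4567)

Read off: b = 2.188, SE = 0.768 for book-to-market ratio.
df = n − k − 1 = 218 − 2 − 1 = 215.
t* = t_{0.05, 215} = 1.651972.
Margin = t* × SE = 1.651972 × 0.768 = 1.268714.
CI: 2.188 ± 1.268714 → (0.9193, 3.4567).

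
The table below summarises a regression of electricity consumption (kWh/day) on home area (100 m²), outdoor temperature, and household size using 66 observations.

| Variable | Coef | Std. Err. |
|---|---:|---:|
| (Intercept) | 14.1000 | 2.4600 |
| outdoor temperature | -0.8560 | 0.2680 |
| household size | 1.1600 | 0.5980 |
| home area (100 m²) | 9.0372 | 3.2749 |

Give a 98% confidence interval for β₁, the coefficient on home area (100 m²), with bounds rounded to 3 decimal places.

Read off: b = 9.0372, SE = 3.2749 for home area (100 m²).
df = n − k − 1 = 66 − 3 − 1 = 62.
t* = t_{0.01, 62} = 2.388011.
Margin = t* × SE = 2.388011 × 3.2749 = 7.82050.
CI: 9.0372 ± 7.82050 → (1.217, 16.858).

(1.217, 16.858)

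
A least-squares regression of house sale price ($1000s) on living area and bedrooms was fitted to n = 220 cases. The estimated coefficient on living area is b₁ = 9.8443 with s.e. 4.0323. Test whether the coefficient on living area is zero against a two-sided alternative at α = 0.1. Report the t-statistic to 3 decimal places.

H₀: β₁ = 0 vs H₁: β₁ ≠ 0.
t = (b₁ − β₁⁰)/SE = 9.8443 / 4.0323 = 2.441.
df = n − k − 1 = 220 − 2 − 1 = 217.
Two-sided p ≈ 0.0154, which is < 0.1, so reject H₀.
There is evidence that living area is associated with house sale price, holding the other predictors fixed.

t = 2.441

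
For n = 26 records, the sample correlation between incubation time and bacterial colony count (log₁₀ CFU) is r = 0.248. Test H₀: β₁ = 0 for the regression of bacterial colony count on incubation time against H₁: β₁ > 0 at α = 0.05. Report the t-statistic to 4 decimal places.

t = r·√(n − 2)/√(1 − r²) = 0.248·√24/√0.938496 = 1.2541.
df = n − 2 = 24.
One-sided p ≈ 0.1109, which is ≥ 0.05, so fail to reject H₀.
The data do not give significant evidence of a linear association between incubation time and bacterial colony count.

t = 1.2541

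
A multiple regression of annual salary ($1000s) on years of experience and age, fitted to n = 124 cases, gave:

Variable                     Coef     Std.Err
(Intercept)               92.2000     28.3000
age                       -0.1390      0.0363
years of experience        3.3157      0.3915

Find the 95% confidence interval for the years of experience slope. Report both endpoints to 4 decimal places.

Read off: b = 3.3157, SE = 0.3915 for years of experience.
df = n − k − 1 = 124 − 2 − 1 = 121.
t* = t_{0.025, 121} = 1.979764.
Margin = t* × SE = 1.979764 × 0.3915 = 0.775078.
CI: 3.3157 ± 0.775078 → (2.5406, 4.0908).

(2.5406, 4.0908)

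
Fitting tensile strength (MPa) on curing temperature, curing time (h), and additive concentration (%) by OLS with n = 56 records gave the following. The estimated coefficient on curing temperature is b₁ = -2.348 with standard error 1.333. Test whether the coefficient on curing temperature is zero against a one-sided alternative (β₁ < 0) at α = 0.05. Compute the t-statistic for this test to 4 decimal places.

H₀: β₁ = 0 vs H₁: β₁ < 0.
t = (b₁ − β₁⁰)/SE = -2.348 / 1.333 = -1.7614.
df = n − k − 1 = 56 − 3 − 1 = 52.
One-sided p ≈ 0.0420, which is < 0.05, so reject H₀.
There is evidence that the true slope on curing temperature is negative, holding the other predictors fixed.

t = -1.7614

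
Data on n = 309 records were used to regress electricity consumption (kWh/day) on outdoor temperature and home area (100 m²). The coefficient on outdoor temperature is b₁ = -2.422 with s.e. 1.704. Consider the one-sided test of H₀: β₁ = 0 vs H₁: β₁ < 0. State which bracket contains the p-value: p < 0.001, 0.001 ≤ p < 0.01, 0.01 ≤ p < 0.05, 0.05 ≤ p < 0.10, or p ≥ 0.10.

0.05 ≤ p < 0.10

t = -2.422 / 1.704 = -1.421.
df = n − k − 1 = 309 − 2 − 1 = 306.
One-sided p = P(T_{306} < t) ≈ 0.0781.
So 0.05 ≤ p < 0.10.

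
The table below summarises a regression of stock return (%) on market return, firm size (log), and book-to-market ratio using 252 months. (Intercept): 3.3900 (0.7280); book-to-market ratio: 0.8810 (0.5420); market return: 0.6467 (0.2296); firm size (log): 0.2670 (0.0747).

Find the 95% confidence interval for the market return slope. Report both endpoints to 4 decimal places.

Read off: b = 0.6467, SE = 0.2296 for market return.
df = n − k − 1 = 252 − 3 − 1 = 248.
t* = t_{0.025, 248} = 1.969576.
Margin = t* × SE = 1.969576 × 0.2296 = 0.452215.
CI: 0.6467 ± 0.452215 → (0.1945, 1.0989).

(0.1945, 1.0989)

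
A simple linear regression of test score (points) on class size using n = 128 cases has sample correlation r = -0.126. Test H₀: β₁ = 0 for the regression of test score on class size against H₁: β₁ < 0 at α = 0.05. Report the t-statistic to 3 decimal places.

t = -1.426

t = r·√(n − 2)/√(1 − r²) = -0.126·√126/√0.984124 = -1.426.
df = n − 2 = 126.
One-sided p ≈ 0.0782, which is ≥ 0.05, so fail to reject H₀.
The data do not give significant evidence of a linear association between class size and test score.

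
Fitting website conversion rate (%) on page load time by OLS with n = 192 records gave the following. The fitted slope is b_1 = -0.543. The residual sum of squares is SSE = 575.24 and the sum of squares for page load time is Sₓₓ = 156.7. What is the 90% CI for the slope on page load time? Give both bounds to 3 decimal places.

MSE = SSE/(n − 2) = 575.24/190 = 3.02758.
SE(b_1) = √(MSE/Sₓₓ) = √(3.02758/156.7) = 0.139.
df = n − 2 = 190.
t* = t_{0.05, 190} = 1.652913.
Margin = t* × SE = 1.652913 × 0.139 = 0.22975.
CI: -0.543 ± 0.22975 → (-0.773, -0.313).
With 90% confidence, each one-unit increase in page load time is associated with a change of between -0.773 and -0.313 % in website conversion rate.

(-0.773, -0.313)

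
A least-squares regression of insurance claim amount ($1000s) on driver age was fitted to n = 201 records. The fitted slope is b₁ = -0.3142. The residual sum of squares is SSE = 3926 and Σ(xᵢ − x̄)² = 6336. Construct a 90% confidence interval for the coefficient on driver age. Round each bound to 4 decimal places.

MSE = SSE/(n − 2) = 3926/199 = 19.7286.
SE(b₁) = √(MSE/Sₓₓ) = √(19.7286/6336) = 0.0558009.
df = n − 2 = 199.
t* = t_{0.05, 199} = 1.652547.
Margin = t* × SE = 1.652547 × 0.0558009 = 0.092214.
CI: -0.3142 ± 0.092214 → (-0.4064, -0.2220).
With 90% confidence, each one-unit increase in driver age is associated with a change of between -0.4064 and -0.2220 $1000s in insurance claim amount.

(-0.4064, -0.2220)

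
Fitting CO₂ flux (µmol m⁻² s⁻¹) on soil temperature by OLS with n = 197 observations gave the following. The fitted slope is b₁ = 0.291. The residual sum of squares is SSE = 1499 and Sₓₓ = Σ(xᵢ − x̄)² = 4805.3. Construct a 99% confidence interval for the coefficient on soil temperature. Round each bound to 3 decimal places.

MSE = SSE/(n − 2) = 1499/195 = 7.68718.
SE(b₁) = √(MSE/Sₓₓ) = √(7.68718/4805.3) = 0.0399966.
df = n − 2 = 195.
t* = t_{0.005, 195} = 2.601276.
Margin = t* × SE = 2.601276 × 0.0399966 = 0.10404.
CI: 0.291 ± 0.10404 → (0.187, 0.395).
With 99% confidence, each one-unit increase in soil temperature is associated with a change of between 0.187 and 0.395 µmol m⁻² s⁻¹ in CO₂ flux.

(0.187, 0.395)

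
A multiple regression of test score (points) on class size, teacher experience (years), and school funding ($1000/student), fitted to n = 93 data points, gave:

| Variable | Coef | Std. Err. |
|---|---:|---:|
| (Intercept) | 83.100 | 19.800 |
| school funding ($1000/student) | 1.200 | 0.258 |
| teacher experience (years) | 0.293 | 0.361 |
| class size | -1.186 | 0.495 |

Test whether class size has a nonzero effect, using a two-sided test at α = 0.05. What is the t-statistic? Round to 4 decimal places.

t = -2.3960

Read off: b = -1.186, SE = 0.495 for class size.
H₀: β₁ = 0 vs H₁: β₁ ≠ 0.
t = -1.186 / 0.495 = -2.3960.
df = n − k − 1 = 93 − 3 − 1 = 89.
Two-sided p ≈ 0.0187, which is < 0.05, so reject H₀.
There is evidence that class size is associated with test score, holding the other predictors fixed.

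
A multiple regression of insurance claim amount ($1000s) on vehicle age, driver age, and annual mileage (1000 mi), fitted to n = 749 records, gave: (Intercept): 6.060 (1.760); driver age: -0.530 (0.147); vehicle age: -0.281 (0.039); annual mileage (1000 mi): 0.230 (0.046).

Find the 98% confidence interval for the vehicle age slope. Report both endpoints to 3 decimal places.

Read off: b = -0.281, SE = 0.039 for vehicle age.
df = n − k − 1 = 749 − 3 − 1 = 745.
t* = t_{0.01, 745} = 2.331364.
Margin = t* × SE = 2.331364 × 0.039 = 0.09092.
CI: -0.281 ± 0.09092 → (-0.372, -0.190).

(-0.372, -0.190)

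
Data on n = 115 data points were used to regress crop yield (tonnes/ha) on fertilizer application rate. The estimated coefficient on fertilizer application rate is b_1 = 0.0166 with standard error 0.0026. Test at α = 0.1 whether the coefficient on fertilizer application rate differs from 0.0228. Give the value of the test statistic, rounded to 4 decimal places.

H₀: β₁ = 0.0228 vs H₁: β₁ ≠ 0.0228.
t = (b_1 − β₁⁰)/SE = (0.0166 − 0.0228) / 0.0026 = -2.3846.
df = n − 2 = 115 − 2 = 113.
Two-sided p ≈ 0.0188, which is < 0.1, so reject H₀.
There is evidence that the true slope on fertilizer application rate differs from 0.0228 tonnes/ha per unit.

t = -2.3846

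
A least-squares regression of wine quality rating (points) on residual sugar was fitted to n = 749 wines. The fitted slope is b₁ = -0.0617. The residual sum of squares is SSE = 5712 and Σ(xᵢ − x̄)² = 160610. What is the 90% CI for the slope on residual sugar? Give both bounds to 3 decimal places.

(-0.073, -0.050)

MSE = SSE/(n − 2) = 5712/747 = 7.64659.
SE(b₁) = √(MSE/Sₓₓ) = √(7.64659/160610) = 0.00689997.
df = n − 2 = 747.
t* = t_{0.05, 747} = 1.646896.
Margin = t* × SE = 1.646896 × 0.00689997 = 0.01136.
CI: -0.0617 ± 0.01136 → (-0.073, -0.050).
With 90% confidence, each one-unit increase in residual sugar is associated with a change of between -0.073 and -0.050 points in wine quality rating.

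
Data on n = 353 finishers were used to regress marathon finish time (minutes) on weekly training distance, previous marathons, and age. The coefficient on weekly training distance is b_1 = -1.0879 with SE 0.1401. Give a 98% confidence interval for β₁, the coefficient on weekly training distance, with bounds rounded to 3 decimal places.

(-1.415, -0.760)

df = n − k − 1 = 353 − 3 − 1 = 349.
t* = t_{0.01, 349} = 2.33708.
Margin = t* × SE = 2.33708 × 0.1401 = 0.32742.
CI: -1.0879 ± 0.32742 → (-1.415, -0.760).
With 98% confidence, each one-unit increase in weekly training distance is associated with a change of between -1.415 and -0.760 minutes in marathon finish time, holding the other predictors fixed.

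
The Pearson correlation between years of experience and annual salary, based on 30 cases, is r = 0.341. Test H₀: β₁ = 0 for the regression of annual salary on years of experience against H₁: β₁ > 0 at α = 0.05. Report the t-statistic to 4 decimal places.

t = r·√(n − 2)/√(1 − r²) = 0.341·√28/√0.883719 = 1.9194.
df = n − 2 = 28.
One-sided p ≈ 0.0326, which is < 0.05, so reject H₀.
There is evidence of a linear association between years of experience and annual salary.

t = 1.9194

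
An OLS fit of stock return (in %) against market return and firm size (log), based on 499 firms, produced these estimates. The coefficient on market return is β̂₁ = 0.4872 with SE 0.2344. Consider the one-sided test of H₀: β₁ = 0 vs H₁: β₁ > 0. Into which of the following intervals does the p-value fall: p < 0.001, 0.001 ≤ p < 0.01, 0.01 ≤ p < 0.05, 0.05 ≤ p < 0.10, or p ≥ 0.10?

t = 0.4872 / 0.2344 = 2.078.
df = n − k − 1 = 499 − 2 − 1 = 496.
One-sided p = P(T_{496} > t) ≈ 0.0191.
So 0.01 ≤ p < 0.05.

0.01 ≤ p < 0.05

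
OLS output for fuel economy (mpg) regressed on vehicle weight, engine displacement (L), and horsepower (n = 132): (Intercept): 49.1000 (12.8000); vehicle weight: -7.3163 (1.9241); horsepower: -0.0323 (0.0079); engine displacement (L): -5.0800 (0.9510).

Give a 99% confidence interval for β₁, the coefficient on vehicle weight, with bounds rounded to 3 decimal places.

Read off: b = -7.3163, SE = 1.9241 for vehicle weight.
df = n − k − 1 = 132 − 3 − 1 = 128.
t* = t_{0.005, 128} = 2.614785.
Margin = t* × SE = 2.614785 × 1.9241 = 5.03111.
CI: -7.3163 ± 5.03111 → (-12.347, -2.285).

(-12.347, -2.285)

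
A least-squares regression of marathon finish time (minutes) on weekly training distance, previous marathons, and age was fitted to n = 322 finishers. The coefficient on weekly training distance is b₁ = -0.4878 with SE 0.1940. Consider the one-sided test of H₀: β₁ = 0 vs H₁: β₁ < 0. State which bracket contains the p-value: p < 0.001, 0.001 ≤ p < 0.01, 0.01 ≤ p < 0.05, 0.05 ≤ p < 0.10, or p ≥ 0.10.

0.001 ≤ p < 0.01

t = -0.4878 / 0.1940 = -2.514.
df = n − k − 1 = 322 − 3 − 1 = 318.
One-sided p = P(T_{318} < t) ≈ 0.0062.
So 0.001 ≤ p < 0.01.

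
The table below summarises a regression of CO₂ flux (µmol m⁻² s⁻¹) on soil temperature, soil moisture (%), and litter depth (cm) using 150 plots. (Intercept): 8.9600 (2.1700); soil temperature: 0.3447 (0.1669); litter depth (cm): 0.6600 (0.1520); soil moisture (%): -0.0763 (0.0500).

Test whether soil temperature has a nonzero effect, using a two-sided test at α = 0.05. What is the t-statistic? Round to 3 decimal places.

Read off: b = 0.3447, SE = 0.1669 for soil temperature.
H₀: β₁ = 0 vs H₁: β₁ ≠ 0.
t = 0.3447 / 0.1669 = 2.065.
df = n − k − 1 = 150 − 3 − 1 = 146.
Two-sided p ≈ 0.0407, which is < 0.05, so reject H₀.
There is evidence that soil temperature is associated with CO₂ flux, holding the other predictors fixed.

t = 2.065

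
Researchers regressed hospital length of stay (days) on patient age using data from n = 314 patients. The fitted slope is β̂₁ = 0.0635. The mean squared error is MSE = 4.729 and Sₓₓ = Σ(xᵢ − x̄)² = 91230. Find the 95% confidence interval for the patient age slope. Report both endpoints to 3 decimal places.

SE(β̂₁) = √(MSE/Sₓₓ) = √(4.729/91230) = 0.00719972.
df = n − 2 = 312.
t* = t_{0.025, 312} = 1.967596.
Margin = t* × SE = 1.967596 × 0.00719972 = 0.01417.
CI: 0.0635 ± 0.01417 → (0.049, 0.078).
With 95% confidence, each one-unit increase in patient age is associated with a change of between 0.049 and 0.078 days in hospital length of stay.

(0.049, 0.078)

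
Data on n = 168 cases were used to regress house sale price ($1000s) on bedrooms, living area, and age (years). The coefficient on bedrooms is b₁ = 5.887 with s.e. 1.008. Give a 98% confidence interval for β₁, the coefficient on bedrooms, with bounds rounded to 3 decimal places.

(3.519, 8.255)

df = n − k − 1 = 168 − 3 − 1 = 164.
t* = t_{0.01, 164} = 2.3493.
Margin = t* × SE = 2.3493 × 1.008 = 2.36809.
CI: 5.887 ± 2.36809 → (3.519, 8.255).
With 98% confidence, each one-unit increase in bedrooms is associated with a change of between 3.519 and 8.255 $1000s in house sale price, holding the other predictors fixed.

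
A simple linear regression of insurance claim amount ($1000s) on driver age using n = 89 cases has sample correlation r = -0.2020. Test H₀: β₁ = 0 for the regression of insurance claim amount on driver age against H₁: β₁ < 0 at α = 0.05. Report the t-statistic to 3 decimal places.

t = -1.924

t = r·√(n − 2)/√(1 − r²) = -0.2020·√87/√0.959196 = -1.924.
df = n − 2 = 87.
One-sided p ≈ 0.0288, which is < 0.05, so reject H₀.
There is evidence of a linear association between driver age and insurance claim amount.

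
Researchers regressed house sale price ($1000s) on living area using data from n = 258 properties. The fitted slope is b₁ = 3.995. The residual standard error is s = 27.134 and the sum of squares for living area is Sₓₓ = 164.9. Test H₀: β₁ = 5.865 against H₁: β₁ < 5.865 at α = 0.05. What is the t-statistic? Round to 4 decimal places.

t = -0.8850

SE(b₁) = s/√Sₓₓ = 27.134/√164.9 = 2.11302.
t = (3.995 − 5.865) / 2.11302 = -0.8850.
df = n − 2 = 256.
One-sided p ≈ 0.1885, which is ≥ 0.05, so fail to reject H₀.
The data do not give significant evidence that the true slope on living area is below 5.865 $1000s per unit.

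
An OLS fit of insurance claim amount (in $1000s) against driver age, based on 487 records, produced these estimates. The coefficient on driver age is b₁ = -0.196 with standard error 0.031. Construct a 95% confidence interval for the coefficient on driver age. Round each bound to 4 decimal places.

(-0.2569, -0.1351)

df = n − 2 = 487 − 2 = 485.
t* = t_{0.025, 485} = 1.964867.
Margin = t* × SE = 1.964867 × 0.031 = 0.060911.
CI: -0.196 ± 0.060911 → (-0.2569, -0.1351).
With 95% confidence, each one-unit increase in driver age is associated with a change of between -0.2569 and -0.1351 $1000s in insurance claim amount.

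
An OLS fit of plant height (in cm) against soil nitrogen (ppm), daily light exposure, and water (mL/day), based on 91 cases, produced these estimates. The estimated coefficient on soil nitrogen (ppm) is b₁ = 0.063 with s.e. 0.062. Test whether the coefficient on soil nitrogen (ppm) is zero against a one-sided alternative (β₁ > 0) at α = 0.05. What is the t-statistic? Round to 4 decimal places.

H₀: β₁ = 0 vs H₁: β₁ > 0.
t = (b₁ − β₁⁰)/SE = 0.063 / 0.062 = 1.0161.
df = n − k − 1 = 91 − 3 − 1 = 87.
One-sided p ≈ 0.1562, which is ≥ 0.05, so fail to reject H₀.
The data do not give significant evidence that the true slope on soil nitrogen (ppm) is positive, holding the other predictors fixed.

t = 1.0161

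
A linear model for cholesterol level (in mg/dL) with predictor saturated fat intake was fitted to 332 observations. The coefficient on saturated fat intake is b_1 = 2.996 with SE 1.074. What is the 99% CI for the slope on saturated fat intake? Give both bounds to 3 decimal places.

df = n − 2 = 332 − 2 = 330.
t* = t_{0.005, 330} = 2.590809.
Margin = t* × SE = 2.590809 × 1.074 = 2.78253.
CI: 2.996 ± 2.78253 → (0.213, 5.779).
With 99% confidence, each one-unit increase in saturated fat intake is associated with a change of between 0.213 and 5.779 mg/dL in cholesterol level.

(0.213, 5.779)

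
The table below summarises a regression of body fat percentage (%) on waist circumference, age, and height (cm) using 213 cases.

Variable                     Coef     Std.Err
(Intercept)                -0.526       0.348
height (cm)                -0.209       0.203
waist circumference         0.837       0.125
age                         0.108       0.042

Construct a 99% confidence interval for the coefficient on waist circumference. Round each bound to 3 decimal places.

Read off: b = 0.837, SE = 0.125 for waist circumference.
df = n − k − 1 = 213 − 3 − 1 = 209.
t* = t_{0.005, 209} = 2.599557.
Margin = t* × SE = 2.599557 × 0.125 = 0.32494.
CI: 0.837 ± 0.32494 → (0.512, 1.162).

(0.512, 1.162)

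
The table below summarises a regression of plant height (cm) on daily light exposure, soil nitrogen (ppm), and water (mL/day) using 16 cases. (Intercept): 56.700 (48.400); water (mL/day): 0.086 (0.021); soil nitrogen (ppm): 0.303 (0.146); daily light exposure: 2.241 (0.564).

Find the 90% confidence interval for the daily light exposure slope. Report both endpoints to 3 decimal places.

(1.236, 3.246)

Read off: b = 2.241, SE = 0.564 for daily light exposure.
df = n − k − 1 = 16 − 3 − 1 = 12.
t* = t_{0.05, 12} = 1.782288.
Margin = t* × SE = 1.782288 × 0.564 = 1.00521.
CI: 2.241 ± 1.00521 → (1.236, 3.246).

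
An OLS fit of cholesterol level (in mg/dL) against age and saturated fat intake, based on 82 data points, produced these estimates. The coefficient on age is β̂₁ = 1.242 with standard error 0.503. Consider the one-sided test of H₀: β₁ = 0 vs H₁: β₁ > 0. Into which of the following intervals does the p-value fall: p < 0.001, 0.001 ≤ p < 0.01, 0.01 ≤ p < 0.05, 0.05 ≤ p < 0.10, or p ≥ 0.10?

t = 1.242 / 0.503 = 2.469.
df = n − k − 1 = 82 − 2 − 1 = 79.
One-sided p = P(T_{79} > t) ≈ 0.0078.
So 0.001 ≤ p < 0.01.

0.001 ≤ p < 0.01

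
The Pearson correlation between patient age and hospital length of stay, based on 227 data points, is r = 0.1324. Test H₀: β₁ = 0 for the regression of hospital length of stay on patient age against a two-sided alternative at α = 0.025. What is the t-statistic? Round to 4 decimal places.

t = r·√(n − 2)/√(1 − r²) = 0.1324·√225/√0.98247 = 2.0036.
df = n − 2 = 225.
Two-sided p ≈ 0.0463, which is ≥ 0.025, so fail to reject H₀.
The data do not give significant evidence of a linear association between patient age and hospital length of stay.

t = 2.0036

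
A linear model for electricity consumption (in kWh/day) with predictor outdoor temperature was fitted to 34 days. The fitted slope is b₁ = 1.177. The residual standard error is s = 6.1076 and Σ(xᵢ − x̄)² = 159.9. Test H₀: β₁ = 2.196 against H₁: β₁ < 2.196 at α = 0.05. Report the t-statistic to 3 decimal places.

t = -2.110

SE(b₁) = s/√Sₓₓ = 6.1076/√159.9 = 0.482999.
t = (1.177 − 2.196) / 0.482999 = -2.110.
df = n − 2 = 32.
One-sided p ≈ 0.0214, which is < 0.05, so reject H₀.
There is evidence that the true slope on outdoor temperature is below 2.196 kWh/day per unit.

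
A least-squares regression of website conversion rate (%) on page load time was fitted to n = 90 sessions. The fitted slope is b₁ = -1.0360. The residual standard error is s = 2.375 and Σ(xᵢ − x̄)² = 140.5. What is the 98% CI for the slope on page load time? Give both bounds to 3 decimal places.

SE(b₁) = s/√Sₓₓ = 2.375/√140.5 = 0.200367.
df = n − 2 = 88.
t* = t_{0.01, 88} = 2.369472.
Margin = t* × SE = 2.369472 × 0.200367 = 0.47476.
CI: -1.0360 ± 0.47476 → (-1.511, -0.561).
With 98% confidence, each one-unit increase in page load time is associated with a change of between -1.511 and -0.561 % in website conversion rate.

(-1.511, -0.561)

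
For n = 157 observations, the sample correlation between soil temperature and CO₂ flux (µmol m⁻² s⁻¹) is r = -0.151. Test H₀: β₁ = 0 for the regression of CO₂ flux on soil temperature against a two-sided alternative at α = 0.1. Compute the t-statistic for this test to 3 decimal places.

t = -1.902

t = r·√(n − 2)/√(1 − r²) = -0.151·√155/√0.977199 = -1.902.
df = n − 2 = 155.
Two-sided p ≈ 0.0591, which is < 0.1, so reject H₀.
There is evidence of a linear association between soil temperature and CO₂ flux.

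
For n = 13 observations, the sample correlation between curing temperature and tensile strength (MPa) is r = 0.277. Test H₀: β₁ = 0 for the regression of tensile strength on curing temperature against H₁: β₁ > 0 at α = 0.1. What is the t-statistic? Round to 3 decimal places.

t = 0.956

t = r·√(n − 2)/√(1 − r²) = 0.277·√11/√0.923271 = 0.956.
df = n − 2 = 11.
One-sided p ≈ 0.1798, which is ≥ 0.1, so fail to reject H₀.
The data do not give significant evidence of a linear association between curing temperature and tensile strength.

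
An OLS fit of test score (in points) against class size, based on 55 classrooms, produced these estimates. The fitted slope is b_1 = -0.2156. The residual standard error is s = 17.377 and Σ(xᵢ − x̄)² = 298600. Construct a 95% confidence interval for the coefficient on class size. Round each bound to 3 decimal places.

(-0.279, -0.152)

SE(b_1) = s/√Sₓₓ = 17.377/√298600 = 0.0318002.
df = n − 2 = 53.
t* = t_{0.025, 53} = 2.005746.
Margin = t* × SE = 2.005746 × 0.0318002 = 0.06378.
CI: -0.2156 ± 0.06378 → (-0.279, -0.152).
With 95% confidence, each one-unit increase in class size is associated with a change of between -0.279 and -0.152 points in test score.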